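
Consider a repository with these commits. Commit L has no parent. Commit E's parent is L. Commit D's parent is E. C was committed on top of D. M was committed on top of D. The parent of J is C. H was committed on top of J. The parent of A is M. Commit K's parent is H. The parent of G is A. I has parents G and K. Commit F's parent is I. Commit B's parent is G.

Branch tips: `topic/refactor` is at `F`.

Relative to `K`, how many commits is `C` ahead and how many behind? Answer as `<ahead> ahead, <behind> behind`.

Reachable from C: {C, D, E, L}.
Reachable from K: {C, D, E, H, J, K, L}.
Only in C's history (ahead): {} — 0.
Only in K's history (behind): {H, J, K} — 3.

0 ahead, 3 behind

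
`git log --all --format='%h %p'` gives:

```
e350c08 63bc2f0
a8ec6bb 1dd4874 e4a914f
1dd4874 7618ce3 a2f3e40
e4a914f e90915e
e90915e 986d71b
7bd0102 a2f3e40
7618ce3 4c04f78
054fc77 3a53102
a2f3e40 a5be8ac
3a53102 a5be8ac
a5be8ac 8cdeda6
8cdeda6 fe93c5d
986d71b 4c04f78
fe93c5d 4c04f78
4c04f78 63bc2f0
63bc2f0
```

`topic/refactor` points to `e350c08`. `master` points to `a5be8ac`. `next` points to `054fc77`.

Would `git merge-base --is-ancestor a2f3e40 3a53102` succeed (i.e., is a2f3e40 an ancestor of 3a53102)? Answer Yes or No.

Ancestors of 3a53102: {3a53102, 4c04f78, 63bc2f0, 8cdeda6, a5be8ac, fe93c5d}.
a2f3e40 is not in that set, so it is not an ancestor of 3a53102.

No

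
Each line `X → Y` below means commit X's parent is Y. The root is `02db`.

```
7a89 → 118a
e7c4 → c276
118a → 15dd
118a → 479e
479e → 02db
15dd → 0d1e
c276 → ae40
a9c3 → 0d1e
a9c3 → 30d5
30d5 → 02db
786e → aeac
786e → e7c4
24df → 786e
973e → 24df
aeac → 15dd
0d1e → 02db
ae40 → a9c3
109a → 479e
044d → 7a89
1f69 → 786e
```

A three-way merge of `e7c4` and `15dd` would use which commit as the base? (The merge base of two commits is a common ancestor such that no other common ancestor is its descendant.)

Ancestors of e7c4: {02db, 0d1e, 30d5, a9c3, ae40, c276, e7c4}.
Ancestors of 15dd: {02db, 0d1e, 15dd}.
Common ancestors: {02db, 0d1e}.
Among these, 0d1e is not an ancestor of any other common ancestor — it is the merge base.

0d1e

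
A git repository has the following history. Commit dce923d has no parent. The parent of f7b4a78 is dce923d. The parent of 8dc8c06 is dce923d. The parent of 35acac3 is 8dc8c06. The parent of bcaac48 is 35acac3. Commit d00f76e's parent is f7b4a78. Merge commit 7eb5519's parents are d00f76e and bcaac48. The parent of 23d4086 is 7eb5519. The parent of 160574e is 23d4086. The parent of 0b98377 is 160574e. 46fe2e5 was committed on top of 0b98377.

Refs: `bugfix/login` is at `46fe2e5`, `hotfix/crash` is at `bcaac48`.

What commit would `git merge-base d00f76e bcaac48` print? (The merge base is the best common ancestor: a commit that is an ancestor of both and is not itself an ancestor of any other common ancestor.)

dce923d

Ancestors of d00f76e: {d00f76e, dce923d, f7b4a78}.
Ancestors of bcaac48: {35acac3, 8dc8c06, bcaac48, dce923d}.
Common ancestors: {dce923d}.
The only common ancestor is dce923d, so it is the merge base.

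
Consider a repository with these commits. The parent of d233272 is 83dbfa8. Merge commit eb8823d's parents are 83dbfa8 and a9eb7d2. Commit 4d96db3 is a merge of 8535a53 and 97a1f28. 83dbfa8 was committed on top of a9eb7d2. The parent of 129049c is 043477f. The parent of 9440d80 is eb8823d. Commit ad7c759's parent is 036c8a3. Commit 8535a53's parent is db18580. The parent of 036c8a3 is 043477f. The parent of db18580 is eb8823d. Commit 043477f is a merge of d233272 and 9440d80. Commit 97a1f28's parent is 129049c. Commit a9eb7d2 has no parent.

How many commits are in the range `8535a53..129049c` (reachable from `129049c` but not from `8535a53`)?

4

Reachable from 129049c: {043477f, 129049c, 83dbfa8, 9440d80, a9eb7d2, d233272, eb8823d}.
Reachable from 8535a53: {83dbfa8, 8535a53, a9eb7d2, db18580, eb8823d}.
In 129049c's history but not 8535a53's: {043477f, 129049c, 9440d80, d233272} — 4 commits.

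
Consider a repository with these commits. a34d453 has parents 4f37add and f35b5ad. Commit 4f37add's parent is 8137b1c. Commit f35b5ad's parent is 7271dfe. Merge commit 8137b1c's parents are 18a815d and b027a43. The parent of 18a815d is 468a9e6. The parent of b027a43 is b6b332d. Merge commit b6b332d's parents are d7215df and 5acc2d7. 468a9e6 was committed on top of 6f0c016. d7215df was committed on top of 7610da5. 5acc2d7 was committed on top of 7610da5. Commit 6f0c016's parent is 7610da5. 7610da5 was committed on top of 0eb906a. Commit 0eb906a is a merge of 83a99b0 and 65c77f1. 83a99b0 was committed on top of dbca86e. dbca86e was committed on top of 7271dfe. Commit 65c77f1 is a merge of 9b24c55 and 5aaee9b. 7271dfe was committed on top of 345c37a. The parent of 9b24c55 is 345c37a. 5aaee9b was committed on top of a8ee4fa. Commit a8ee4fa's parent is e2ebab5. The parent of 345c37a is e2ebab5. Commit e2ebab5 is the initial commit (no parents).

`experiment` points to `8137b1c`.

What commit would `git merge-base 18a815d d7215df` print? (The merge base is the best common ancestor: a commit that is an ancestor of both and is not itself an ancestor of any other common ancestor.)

7610da5

Ancestors of 18a815d: {0eb906a, 18a815d, 345c37a, 468a9e6, 5aaee9b, 65c77f1, 6f0c016, 7271dfe, 7610da5, 83a99b0, 9b24c55, a8ee4fa, dbca86e, e2ebab5}.
Ancestors of d7215df: {0eb906a, 345c37a, 5aaee9b, 65c77f1, 7271dfe, 7610da5, 83a99b0, 9b24c55, a8ee4fa, d7215df, dbca86e, e2ebab5}.
Common ancestors: {0eb906a, 345c37a, 5aaee9b, 65c77f1, 7271dfe, 7610da5, 83a99b0, 9b24c55, a8ee4fa, dbca86e, e2ebab5}.
Among these, 7610da5 is not an ancestor of any other common ancestor — it is the merge base.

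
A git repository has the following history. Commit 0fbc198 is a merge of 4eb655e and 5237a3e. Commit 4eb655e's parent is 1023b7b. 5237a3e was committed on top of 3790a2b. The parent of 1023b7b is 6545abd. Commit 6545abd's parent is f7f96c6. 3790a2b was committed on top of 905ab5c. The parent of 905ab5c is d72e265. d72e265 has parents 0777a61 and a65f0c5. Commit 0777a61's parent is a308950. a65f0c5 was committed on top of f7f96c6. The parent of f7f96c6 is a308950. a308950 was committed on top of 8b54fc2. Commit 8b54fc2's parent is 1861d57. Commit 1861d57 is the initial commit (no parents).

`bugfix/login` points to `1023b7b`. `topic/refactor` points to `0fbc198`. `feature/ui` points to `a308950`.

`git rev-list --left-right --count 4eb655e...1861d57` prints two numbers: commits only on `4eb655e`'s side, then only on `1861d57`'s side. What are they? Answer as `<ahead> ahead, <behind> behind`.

6 ahead, 0 behind

Reachable from 4eb655e: {1023b7b, 1861d57, 4eb655e, 6545abd, 8b54fc2, a308950, f7f96c6}.
Reachable from 1861d57: {1861d57}.
Only in 4eb655e's history (ahead): {1023b7b, 4eb655e, 6545abd, 8b54fc2, a308950, f7f96c6} — 6.
Only in 1861d57's history (behind): {} — 0.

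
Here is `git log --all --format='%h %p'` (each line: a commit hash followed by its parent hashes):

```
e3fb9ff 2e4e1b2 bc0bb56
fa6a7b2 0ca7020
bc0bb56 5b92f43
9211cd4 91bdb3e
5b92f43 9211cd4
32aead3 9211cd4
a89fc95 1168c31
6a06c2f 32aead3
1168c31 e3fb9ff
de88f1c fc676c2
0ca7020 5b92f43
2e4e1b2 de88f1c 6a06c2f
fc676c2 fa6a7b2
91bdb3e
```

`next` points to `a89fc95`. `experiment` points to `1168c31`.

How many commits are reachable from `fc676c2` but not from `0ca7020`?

2

Reachable from fc676c2: {0ca7020, 5b92f43, 91bdb3e, 9211cd4, fa6a7b2, fc676c2}.
Reachable from 0ca7020: {0ca7020, 5b92f43, 91bdb3e, 9211cd4}.
In fc676c2's history but not 0ca7020's: {fa6a7b2, fc676c2} — 2 commits.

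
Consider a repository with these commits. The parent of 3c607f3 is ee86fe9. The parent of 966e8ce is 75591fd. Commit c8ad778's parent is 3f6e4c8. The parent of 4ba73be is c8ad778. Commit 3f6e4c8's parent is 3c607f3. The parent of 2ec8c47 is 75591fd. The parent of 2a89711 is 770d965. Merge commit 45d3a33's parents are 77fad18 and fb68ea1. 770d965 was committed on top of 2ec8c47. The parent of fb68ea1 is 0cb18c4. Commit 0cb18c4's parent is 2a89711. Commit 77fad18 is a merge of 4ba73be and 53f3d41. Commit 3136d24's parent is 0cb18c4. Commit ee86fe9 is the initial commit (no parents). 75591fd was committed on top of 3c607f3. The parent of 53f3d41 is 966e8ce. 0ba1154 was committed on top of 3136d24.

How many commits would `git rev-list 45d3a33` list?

15

Walking parent pointers from 45d3a33: reachable set = {0cb18c4, 2a89711, 2ec8c47, 3c607f3, 3f6e4c8, 45d3a33, 4ba73be, 53f3d41, 75591fd, 770d965, 77fad18, 966e8ce, c8ad778, ee86fe9, fb68ea1}.
That is 15 commits.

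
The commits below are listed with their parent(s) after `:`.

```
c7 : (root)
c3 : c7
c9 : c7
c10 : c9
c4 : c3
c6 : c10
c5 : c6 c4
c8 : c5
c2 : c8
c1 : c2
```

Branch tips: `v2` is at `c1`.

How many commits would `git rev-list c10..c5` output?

Reachable from c5: {c10, c3, c4, c5, c6, c7, c9}.
Reachable from c10: {c10, c7, c9}.
In c5's history but not c10's: {c3, c4, c5, c6} — 4 commits.

4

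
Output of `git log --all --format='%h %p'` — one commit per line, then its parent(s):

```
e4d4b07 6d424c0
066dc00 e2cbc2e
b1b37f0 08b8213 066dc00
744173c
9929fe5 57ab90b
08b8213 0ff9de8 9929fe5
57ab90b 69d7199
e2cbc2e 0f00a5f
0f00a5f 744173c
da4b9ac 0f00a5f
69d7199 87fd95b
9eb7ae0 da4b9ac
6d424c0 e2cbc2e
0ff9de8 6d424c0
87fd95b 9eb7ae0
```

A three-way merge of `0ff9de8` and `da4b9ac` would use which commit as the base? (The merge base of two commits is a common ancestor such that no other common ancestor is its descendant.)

0f00a5f

Ancestors of 0ff9de8: {0f00a5f, 0ff9de8, 6d424c0, 744173c, e2cbc2e}.
Ancestors of da4b9ac: {0f00a5f, 744173c, da4b9ac}.
Common ancestors: {0f00a5f, 744173c}.
Among these, 0f00a5f is not an ancestor of any other common ancestor — it is the merge base.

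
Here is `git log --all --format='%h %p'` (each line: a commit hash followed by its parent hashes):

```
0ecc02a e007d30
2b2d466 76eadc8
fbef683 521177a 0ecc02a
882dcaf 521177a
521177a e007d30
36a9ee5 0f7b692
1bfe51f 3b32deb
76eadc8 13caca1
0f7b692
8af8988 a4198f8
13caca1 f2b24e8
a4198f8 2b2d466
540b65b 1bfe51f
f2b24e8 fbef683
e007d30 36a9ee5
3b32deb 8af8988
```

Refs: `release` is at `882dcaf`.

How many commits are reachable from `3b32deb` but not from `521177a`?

Reachable from 3b32deb: {0ecc02a, 0f7b692, 13caca1, 2b2d466, 36a9ee5, 3b32deb, 521177a, 76eadc8, 8af8988, a4198f8, e007d30, f2b24e8, fbef683}.
Reachable from 521177a: {0f7b692, 36a9ee5, 521177a, e007d30}.
In 3b32deb's history but not 521177a's: {0ecc02a, 13caca1, 2b2d466, 3b32deb, 76eadc8, 8af8988, a4198f8, f2b24e8, fbef683} — 9 commits.

9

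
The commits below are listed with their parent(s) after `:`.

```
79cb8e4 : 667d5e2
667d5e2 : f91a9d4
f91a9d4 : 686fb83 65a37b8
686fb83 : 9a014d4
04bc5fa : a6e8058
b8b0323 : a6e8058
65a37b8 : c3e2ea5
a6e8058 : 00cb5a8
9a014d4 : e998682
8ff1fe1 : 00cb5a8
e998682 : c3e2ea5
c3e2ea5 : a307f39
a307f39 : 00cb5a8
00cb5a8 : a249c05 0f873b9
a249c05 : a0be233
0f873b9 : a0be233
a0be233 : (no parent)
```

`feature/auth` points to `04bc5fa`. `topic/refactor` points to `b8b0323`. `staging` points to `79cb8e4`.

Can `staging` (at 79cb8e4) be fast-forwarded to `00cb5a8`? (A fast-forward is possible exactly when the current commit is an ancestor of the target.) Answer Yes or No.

No

A fast-forward from 79cb8e4 to 00cb5a8 is possible iff 79cb8e4 is an ancestor of 00cb5a8.
Ancestors of 00cb5a8: {00cb5a8, 0f873b9, a0be233, a249c05}.
79cb8e4 is not among them, so fast-forward is not possible.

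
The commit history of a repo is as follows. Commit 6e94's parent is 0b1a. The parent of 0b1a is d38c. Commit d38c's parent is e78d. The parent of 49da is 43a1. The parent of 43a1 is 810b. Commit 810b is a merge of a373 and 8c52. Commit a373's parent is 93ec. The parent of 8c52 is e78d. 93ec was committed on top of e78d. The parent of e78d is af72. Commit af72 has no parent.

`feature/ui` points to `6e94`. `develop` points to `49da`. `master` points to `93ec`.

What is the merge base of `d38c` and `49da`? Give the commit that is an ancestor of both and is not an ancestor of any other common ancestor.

e78d

Ancestors of d38c: {af72, d38c, e78d}.
Ancestors of 49da: {43a1, 49da, 810b, 8c52, 93ec, a373, af72, e78d}.
Common ancestors: {af72, e78d}.
Among these, e78d is not an ancestor of any other common ancestor — it is the merge base.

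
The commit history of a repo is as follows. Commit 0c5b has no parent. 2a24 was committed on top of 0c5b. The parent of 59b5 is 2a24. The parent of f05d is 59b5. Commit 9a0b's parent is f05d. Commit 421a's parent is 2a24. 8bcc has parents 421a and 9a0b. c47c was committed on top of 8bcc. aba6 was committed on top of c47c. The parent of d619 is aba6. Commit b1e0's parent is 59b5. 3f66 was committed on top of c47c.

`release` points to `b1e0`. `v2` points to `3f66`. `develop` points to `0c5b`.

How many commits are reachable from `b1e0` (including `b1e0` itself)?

Walking parent pointers from b1e0: reachable set = {0c5b, 2a24, 59b5, b1e0}.
That is 4 commits.

4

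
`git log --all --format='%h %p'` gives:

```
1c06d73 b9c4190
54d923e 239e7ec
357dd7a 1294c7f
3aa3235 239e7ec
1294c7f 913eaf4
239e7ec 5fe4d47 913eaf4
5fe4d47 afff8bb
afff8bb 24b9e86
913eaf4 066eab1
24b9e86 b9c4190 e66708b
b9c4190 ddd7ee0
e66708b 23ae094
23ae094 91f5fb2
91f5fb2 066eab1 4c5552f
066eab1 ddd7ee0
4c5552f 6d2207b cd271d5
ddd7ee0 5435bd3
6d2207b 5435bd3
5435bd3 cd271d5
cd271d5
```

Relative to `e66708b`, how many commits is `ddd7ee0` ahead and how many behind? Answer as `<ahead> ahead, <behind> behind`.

0 ahead, 6 behind

Reachable from ddd7ee0: {5435bd3, cd271d5, ddd7ee0}.
Reachable from e66708b: {066eab1, 23ae094, 4c5552f, 5435bd3, 6d2207b, 91f5fb2, cd271d5, ddd7ee0, e66708b}.
Only in ddd7ee0's history (ahead): {} — 0.
Only in e66708b's history (behind): {066eab1, 23ae094, 4c5552f, 6d2207b, 91f5fb2, e66708b} — 6.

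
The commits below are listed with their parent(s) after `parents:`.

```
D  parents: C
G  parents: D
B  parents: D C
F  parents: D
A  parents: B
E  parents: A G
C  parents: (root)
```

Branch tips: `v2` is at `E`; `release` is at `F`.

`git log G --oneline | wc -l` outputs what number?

Walking parent pointers from G: reachable set = {C, D, G}.
That is 3 commits.

3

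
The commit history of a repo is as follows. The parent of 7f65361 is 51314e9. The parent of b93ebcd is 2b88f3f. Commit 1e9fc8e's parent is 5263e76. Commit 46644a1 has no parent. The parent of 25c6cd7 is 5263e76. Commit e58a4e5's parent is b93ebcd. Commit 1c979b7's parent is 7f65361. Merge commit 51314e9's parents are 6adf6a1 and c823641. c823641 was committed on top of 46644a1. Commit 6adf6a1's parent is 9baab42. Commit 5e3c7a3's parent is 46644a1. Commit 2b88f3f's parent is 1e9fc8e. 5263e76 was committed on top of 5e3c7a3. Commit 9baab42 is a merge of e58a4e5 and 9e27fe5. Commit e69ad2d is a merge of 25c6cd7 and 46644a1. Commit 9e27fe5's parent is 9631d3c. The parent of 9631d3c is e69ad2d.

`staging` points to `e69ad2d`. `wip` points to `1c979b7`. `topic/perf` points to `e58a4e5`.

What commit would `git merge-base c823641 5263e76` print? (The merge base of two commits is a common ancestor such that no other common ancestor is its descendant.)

46644a1

Ancestors of c823641: {46644a1, c823641}.
Ancestors of 5263e76: {46644a1, 5263e76, 5e3c7a3}.
Common ancestors: {46644a1}.
The only common ancestor is 46644a1, so it is the merge base.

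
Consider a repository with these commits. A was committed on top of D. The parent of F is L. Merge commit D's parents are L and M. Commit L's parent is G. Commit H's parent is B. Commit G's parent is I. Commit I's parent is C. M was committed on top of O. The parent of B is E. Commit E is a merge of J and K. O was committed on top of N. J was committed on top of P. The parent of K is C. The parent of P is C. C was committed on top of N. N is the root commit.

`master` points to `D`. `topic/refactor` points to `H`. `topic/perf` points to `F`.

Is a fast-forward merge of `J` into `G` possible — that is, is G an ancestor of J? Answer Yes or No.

A fast-forward from G to J is possible iff G is an ancestor of J.
Ancestors of J: {C, J, N, P}.
G is not among them, so fast-forward is not possible.

No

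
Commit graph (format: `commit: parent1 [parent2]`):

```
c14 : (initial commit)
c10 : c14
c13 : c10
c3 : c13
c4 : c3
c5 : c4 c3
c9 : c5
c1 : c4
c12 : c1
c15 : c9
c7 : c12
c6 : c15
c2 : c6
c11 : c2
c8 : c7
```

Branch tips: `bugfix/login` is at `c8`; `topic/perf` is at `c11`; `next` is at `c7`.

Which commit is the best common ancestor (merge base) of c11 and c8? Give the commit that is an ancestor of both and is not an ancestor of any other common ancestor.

Ancestors of c11: {c10, c11, c13, c14, c15, c2, c3, c4, c5, c6, c9}.
Ancestors of c8: {c1, c10, c12, c13, c14, c3, c4, c7, c8}.
Common ancestors: {c10, c13, c14, c3, c4}.
Among these, c4 is not an ancestor of any other common ancestor — it is the merge base.

c4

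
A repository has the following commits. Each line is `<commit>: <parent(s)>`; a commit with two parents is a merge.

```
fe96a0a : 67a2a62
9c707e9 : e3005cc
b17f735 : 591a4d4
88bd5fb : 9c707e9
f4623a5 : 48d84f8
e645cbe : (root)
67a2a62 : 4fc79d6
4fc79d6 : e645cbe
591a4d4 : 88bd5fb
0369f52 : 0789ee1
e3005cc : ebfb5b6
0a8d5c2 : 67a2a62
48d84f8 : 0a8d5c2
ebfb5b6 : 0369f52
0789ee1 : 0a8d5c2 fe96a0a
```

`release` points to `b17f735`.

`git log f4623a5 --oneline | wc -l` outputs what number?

6

Walking parent pointers from f4623a5: reachable set = {0a8d5c2, 48d84f8, 4fc79d6, 67a2a62, e645cbe, f4623a5}.
That is 6 commits.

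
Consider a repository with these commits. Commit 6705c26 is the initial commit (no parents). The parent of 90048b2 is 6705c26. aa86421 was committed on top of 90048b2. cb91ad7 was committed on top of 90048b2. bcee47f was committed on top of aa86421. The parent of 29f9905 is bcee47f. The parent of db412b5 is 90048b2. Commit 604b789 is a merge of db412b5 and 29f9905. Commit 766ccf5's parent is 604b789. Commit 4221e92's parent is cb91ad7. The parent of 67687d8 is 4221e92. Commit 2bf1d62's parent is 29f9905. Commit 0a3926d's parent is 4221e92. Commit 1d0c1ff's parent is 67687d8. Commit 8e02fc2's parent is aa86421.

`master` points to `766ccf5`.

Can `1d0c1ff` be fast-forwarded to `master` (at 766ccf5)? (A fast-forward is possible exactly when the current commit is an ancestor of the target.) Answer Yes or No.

A fast-forward from 1d0c1ff to 766ccf5 is possible iff 1d0c1ff is an ancestor of 766ccf5.
Ancestors of 766ccf5: {29f9905, 604b789, 6705c26, 766ccf5, 90048b2, aa86421, bcee47f, db412b5}.
1d0c1ff is not among them, so fast-forward is not possible.

No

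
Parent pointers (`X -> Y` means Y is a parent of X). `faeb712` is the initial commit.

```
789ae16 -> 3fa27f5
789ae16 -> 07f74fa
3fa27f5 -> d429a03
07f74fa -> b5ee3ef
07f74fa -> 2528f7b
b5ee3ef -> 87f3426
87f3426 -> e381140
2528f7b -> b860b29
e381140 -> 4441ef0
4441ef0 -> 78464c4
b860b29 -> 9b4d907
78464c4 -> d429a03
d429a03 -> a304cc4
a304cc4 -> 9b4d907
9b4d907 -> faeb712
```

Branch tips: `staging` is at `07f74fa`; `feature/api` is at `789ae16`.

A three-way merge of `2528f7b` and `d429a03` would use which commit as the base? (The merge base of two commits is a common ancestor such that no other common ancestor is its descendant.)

9b4d907

Ancestors of 2528f7b: {2528f7b, 9b4d907, b860b29, faeb712}.
Ancestors of d429a03: {9b4d907, a304cc4, d429a03, faeb712}.
Common ancestors: {9b4d907, faeb712}.
Among these, 9b4d907 is not an ancestor of any other common ancestor — it is the merge base.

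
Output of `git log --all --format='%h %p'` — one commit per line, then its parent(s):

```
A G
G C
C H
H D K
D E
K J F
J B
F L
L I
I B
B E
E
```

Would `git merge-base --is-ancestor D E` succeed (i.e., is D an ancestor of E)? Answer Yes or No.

No

Ancestors of E: {E}.
D is not in that set, so it is not an ancestor of E.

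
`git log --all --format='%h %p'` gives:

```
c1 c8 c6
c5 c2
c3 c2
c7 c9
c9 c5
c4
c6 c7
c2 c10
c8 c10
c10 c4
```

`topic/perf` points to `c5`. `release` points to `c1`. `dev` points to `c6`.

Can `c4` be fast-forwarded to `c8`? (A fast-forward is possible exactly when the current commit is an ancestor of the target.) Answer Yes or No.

A fast-forward from c4 to c8 is possible iff c4 is an ancestor of c8.
Ancestors of c8: {c10, c4, c8}.
c4 is among them, so fast-forward is possible.

Yes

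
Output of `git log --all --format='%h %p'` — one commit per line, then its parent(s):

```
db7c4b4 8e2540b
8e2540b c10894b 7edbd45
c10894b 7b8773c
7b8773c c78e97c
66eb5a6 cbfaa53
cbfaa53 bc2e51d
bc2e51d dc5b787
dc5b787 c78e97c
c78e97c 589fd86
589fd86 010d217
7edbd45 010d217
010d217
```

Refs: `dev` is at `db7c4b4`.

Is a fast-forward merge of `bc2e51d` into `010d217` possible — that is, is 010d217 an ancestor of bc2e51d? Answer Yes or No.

A fast-forward from 010d217 to bc2e51d is possible iff 010d217 is an ancestor of bc2e51d.
Ancestors of bc2e51d: {010d217, 589fd86, bc2e51d, c78e97c, dc5b787}.
010d217 is among them, so fast-forward is possible.

Yes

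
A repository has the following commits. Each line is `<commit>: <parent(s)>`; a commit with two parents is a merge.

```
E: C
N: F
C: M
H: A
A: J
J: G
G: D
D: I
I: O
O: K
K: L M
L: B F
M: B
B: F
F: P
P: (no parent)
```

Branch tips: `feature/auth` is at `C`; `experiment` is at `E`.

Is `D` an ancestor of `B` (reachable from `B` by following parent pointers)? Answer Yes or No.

No

Ancestors of B: {B, F, P}.
D is not in that set, so it is not an ancestor of B.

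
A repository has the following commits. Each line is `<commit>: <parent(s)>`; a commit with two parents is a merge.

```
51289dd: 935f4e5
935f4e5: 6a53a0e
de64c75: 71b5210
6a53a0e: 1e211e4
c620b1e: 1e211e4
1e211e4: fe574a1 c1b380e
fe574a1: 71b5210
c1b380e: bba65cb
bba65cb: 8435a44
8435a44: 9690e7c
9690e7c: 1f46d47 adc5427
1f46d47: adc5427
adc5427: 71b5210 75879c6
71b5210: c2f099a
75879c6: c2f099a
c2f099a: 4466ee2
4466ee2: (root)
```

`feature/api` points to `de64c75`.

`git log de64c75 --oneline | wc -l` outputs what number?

Walking parent pointers from de64c75: reachable set = {4466ee2, 71b5210, c2f099a, de64c75}.
That is 4 commits.

4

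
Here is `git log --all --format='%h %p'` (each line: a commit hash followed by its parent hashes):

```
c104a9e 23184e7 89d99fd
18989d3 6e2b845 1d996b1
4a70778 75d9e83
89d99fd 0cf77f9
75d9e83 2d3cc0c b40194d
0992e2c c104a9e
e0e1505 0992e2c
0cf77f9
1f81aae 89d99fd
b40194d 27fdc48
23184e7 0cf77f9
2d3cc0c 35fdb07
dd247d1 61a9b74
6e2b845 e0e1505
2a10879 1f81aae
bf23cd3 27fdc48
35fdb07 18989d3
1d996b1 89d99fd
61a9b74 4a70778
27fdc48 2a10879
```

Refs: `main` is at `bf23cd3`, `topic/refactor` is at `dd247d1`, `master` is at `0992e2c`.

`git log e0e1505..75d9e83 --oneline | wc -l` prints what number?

10

Reachable from 75d9e83: {0992e2c, 0cf77f9, 18989d3, 1d996b1, 1f81aae, 23184e7, 27fdc48, 2a10879, 2d3cc0c, 35fdb07, 6e2b845, 75d9e83, 89d99fd, b40194d, c104a9e, e0e1505}.
Reachable from e0e1505: {0992e2c, 0cf77f9, 23184e7, 89d99fd, c104a9e, e0e1505}.
In 75d9e83's history but not e0e1505's: {18989d3, 1d996b1, 1f81aae, 27fdc48, 2a10879, 2d3cc0c, 35fdb07, 6e2b845, 75d9e83, b40194d} — 10 commits.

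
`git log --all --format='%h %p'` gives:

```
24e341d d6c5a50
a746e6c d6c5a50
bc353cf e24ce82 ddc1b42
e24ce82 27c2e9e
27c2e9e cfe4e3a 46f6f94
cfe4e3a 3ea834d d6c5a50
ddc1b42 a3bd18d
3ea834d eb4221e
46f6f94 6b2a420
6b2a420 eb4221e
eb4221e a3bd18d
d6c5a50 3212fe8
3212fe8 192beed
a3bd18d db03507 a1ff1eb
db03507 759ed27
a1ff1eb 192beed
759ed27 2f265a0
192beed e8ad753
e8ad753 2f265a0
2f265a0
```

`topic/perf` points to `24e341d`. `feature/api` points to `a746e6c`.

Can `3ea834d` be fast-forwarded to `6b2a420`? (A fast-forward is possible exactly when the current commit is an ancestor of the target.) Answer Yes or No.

A fast-forward from 3ea834d to 6b2a420 is possible iff 3ea834d is an ancestor of 6b2a420.
Ancestors of 6b2a420: {192beed, 2f265a0, 6b2a420, 759ed27, a1ff1eb, a3bd18d, db03507, e8ad753, eb4221e}.
3ea834d is not among them, so fast-forward is not possible.

No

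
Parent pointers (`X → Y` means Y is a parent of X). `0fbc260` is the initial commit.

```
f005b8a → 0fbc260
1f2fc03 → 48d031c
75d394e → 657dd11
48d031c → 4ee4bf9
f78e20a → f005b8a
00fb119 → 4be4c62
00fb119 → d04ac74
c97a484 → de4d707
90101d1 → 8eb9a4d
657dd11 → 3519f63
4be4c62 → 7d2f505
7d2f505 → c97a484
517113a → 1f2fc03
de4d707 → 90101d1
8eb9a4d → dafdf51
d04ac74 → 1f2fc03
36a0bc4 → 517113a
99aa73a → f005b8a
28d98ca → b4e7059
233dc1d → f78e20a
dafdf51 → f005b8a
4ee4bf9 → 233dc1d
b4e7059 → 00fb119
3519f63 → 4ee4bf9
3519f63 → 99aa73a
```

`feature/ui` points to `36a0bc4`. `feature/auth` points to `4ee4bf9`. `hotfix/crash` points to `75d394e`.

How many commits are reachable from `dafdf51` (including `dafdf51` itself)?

Walking parent pointers from dafdf51: reachable set = {0fbc260, dafdf51, f005b8a}.
That is 3 commits.

3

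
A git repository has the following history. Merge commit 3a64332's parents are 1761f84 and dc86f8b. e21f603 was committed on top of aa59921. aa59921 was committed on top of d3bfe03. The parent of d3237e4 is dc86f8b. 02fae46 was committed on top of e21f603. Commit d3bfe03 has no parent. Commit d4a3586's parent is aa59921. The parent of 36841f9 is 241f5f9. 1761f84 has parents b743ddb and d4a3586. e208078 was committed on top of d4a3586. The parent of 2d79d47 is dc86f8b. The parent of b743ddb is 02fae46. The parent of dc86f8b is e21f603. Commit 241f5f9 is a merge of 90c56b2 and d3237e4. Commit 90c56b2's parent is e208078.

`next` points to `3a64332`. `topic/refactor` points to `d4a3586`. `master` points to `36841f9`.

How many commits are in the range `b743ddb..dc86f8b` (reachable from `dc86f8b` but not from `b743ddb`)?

Reachable from dc86f8b: {aa59921, d3bfe03, dc86f8b, e21f603}.
Reachable from b743ddb: {02fae46, aa59921, b743ddb, d3bfe03, e21f603}.
In dc86f8b's history but not b743ddb's: {dc86f8b} — 1 commit.

1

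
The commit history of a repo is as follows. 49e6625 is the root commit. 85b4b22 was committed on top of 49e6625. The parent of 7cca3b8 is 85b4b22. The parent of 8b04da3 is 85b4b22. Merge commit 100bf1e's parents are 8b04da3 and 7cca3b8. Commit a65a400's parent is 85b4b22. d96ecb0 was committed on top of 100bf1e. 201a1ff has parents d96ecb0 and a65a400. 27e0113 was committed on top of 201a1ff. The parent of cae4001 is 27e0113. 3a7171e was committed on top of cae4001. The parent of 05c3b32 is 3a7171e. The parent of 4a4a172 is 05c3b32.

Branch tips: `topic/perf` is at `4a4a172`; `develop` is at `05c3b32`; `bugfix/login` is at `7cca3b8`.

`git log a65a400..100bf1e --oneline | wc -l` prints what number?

3

Reachable from 100bf1e: {100bf1e, 49e6625, 7cca3b8, 85b4b22, 8b04da3}.
Reachable from a65a400: {49e6625, 85b4b22, a65a400}.
In 100bf1e's history but not a65a400's: {100bf1e, 7cca3b8, 8b04da3} — 3 commits.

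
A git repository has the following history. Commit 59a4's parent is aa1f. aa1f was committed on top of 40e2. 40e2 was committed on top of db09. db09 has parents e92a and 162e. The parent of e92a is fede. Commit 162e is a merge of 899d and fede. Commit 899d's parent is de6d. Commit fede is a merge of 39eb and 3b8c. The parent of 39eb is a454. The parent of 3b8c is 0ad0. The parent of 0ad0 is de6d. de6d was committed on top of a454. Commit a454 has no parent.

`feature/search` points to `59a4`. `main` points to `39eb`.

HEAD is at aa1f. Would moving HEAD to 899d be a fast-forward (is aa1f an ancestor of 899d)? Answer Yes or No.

No

A fast-forward from aa1f to 899d is possible iff aa1f is an ancestor of 899d.
Ancestors of 899d: {899d, a454, de6d}.
aa1f is not among them, so fast-forward is not possible.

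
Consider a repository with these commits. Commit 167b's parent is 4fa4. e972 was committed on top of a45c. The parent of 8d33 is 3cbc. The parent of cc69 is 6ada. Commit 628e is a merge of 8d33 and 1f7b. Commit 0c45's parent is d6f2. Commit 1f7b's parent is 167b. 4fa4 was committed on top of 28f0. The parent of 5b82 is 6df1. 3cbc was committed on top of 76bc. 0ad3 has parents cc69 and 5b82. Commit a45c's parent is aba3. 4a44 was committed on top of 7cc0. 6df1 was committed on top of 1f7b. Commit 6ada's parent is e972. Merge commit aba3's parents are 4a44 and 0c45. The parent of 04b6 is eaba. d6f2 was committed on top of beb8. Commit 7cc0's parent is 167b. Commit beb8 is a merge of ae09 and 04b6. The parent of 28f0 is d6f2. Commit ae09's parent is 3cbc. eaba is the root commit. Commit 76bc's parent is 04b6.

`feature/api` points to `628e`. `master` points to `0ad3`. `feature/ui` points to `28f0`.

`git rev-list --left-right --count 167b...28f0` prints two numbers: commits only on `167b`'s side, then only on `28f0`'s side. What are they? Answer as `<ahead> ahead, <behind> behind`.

2 ahead, 0 behind

Reachable from 167b: {04b6, 167b, 28f0, 3cbc, 4fa4, 76bc, ae09, beb8, d6f2, eaba}.
Reachable from 28f0: {04b6, 28f0, 3cbc, 76bc, ae09, beb8, d6f2, eaba}.
Only in 167b's history (ahead): {167b, 4fa4} — 2.
Only in 28f0's history (behind): {} — 0.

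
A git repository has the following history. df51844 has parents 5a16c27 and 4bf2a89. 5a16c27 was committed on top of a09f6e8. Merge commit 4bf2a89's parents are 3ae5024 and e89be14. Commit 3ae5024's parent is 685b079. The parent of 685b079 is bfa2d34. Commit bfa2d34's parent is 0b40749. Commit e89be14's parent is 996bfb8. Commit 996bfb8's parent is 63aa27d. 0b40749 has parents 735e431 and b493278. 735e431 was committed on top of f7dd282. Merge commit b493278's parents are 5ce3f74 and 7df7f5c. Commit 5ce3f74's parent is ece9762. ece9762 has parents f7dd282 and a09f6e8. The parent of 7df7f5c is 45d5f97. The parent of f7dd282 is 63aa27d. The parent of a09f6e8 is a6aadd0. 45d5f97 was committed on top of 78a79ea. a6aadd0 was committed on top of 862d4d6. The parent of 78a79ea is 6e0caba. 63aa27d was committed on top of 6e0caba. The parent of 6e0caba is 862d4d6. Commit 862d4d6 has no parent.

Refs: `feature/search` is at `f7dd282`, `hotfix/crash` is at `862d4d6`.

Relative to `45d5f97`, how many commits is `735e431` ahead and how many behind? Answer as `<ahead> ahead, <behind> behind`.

3 ahead, 2 behind

Reachable from 735e431: {63aa27d, 6e0caba, 735e431, 862d4d6, f7dd282}.
Reachable from 45d5f97: {45d5f97, 6e0caba, 78a79ea, 862d4d6}.
Only in 735e431's history (ahead): {63aa27d, 735e431, f7dd282} — 3.
Only in 45d5f97's history (behind): {45d5f97, 78a79ea} — 2.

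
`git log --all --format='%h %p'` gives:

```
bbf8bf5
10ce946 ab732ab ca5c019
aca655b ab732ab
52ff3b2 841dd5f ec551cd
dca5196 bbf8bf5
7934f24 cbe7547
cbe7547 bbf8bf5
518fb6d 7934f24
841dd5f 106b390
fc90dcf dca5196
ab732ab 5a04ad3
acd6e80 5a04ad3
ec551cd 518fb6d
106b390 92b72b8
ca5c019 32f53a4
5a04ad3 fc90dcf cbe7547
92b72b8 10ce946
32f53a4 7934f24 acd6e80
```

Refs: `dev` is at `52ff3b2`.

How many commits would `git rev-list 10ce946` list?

11

Walking parent pointers from 10ce946: reachable set = {10ce946, 32f53a4, 5a04ad3, 7934f24, ab732ab, acd6e80, bbf8bf5, ca5c019, cbe7547, dca5196, fc90dcf}.
That is 11 commits.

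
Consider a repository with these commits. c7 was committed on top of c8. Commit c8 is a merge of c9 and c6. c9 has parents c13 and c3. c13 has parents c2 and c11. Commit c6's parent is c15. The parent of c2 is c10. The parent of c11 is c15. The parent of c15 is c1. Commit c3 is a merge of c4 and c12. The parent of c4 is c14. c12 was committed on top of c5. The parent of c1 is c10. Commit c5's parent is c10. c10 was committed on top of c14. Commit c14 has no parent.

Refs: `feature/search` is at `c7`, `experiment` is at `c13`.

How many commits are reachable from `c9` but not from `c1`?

Reachable from c9: {c1, c10, c11, c12, c13, c14, c15, c2, c3, c4, c5, c9}.
Reachable from c1: {c1, c10, c14}.
In c9's history but not c1's: {c11, c12, c13, c15, c2, c3, c4, c5, c9} — 9 commits.

9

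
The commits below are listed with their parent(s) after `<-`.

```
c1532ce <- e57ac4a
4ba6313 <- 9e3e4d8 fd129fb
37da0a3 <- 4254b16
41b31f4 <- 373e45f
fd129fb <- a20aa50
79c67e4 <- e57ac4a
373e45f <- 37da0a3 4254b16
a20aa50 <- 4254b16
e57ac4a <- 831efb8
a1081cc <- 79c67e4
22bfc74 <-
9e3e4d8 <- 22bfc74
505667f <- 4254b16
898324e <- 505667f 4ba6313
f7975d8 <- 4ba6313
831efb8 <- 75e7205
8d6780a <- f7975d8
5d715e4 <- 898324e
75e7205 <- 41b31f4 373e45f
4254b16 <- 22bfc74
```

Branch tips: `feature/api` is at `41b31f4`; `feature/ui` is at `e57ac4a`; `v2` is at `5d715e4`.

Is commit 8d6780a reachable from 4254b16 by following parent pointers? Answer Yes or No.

Ancestors of 4254b16: {22bfc74, 4254b16}.
8d6780a is not in that set, so it is not an ancestor of 4254b16.

No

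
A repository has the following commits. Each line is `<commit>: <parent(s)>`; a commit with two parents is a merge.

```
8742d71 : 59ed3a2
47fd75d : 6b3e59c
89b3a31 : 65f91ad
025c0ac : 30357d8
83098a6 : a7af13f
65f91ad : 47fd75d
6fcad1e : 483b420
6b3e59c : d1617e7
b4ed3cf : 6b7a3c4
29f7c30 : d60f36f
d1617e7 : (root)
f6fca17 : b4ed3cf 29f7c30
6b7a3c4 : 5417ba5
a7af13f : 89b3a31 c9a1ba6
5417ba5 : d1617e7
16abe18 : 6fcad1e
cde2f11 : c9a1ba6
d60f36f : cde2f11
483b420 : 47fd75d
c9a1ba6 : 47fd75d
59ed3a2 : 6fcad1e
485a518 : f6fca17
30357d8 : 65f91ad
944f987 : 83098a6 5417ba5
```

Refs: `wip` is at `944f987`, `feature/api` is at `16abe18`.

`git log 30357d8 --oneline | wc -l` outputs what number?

5

Walking parent pointers from 30357d8: reachable set = {30357d8, 47fd75d, 65f91ad, 6b3e59c, d1617e7}.
That is 5 commits.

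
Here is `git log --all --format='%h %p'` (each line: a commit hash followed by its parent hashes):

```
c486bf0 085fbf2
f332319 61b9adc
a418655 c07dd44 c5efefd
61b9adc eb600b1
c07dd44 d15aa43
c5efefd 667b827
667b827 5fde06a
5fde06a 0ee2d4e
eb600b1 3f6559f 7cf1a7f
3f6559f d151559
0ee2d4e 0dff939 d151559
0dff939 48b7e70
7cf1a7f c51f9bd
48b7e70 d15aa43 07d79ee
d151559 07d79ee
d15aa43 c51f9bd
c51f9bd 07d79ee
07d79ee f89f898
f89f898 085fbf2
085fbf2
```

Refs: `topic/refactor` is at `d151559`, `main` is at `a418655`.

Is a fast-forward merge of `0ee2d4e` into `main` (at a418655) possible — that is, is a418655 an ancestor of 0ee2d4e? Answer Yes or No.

A fast-forward from a418655 to 0ee2d4e is possible iff a418655 is an ancestor of 0ee2d4e.
Ancestors of 0ee2d4e: {07d79ee, 085fbf2, 0dff939, 0ee2d4e, 48b7e70, c51f9bd, d151559, d15aa43, f89f898}.
a418655 is not among them, so fast-forward is not possible.

No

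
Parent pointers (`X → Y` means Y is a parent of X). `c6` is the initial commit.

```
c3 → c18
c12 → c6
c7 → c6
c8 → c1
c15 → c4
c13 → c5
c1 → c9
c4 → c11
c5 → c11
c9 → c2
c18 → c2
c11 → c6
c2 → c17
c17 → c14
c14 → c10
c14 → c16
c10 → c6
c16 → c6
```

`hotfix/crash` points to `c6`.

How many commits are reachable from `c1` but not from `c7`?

7

Reachable from c1: {c1, c10, c14, c16, c17, c2, c6, c9}.
Reachable from c7: {c6, c7}.
In c1's history but not c7's: {c1, c10, c14, c16, c17, c2, c9} — 7 commits.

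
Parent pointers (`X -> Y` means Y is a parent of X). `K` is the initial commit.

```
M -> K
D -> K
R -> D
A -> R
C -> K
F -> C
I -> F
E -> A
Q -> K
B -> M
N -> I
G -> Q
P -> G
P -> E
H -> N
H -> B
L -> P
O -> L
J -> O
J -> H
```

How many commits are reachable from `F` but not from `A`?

2

Reachable from F: {C, F, K}.
Reachable from A: {A, D, K, R}.
In F's history but not A's: {C, F} — 2 commits.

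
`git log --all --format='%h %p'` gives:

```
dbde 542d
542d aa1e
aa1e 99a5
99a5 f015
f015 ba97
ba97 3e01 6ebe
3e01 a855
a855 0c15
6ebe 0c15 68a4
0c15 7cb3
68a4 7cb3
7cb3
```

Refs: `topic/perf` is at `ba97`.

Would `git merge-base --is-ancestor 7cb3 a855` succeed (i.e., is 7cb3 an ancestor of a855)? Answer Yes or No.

Yes

Ancestors of a855 (commits reachable by following parents): {0c15, 7cb3, a855}.
7cb3 is in that set, so it is an ancestor of a855.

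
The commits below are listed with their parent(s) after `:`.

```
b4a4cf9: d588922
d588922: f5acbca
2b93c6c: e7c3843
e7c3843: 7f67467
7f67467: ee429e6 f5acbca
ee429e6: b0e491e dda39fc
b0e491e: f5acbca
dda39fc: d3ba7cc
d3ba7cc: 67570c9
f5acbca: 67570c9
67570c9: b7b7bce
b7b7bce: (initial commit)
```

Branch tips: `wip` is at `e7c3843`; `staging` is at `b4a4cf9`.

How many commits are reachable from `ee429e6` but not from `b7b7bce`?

Reachable from ee429e6: {67570c9, b0e491e, b7b7bce, d3ba7cc, dda39fc, ee429e6, f5acbca}.
Reachable from b7b7bce: {b7b7bce}.
In ee429e6's history but not b7b7bce's: {67570c9, b0e491e, d3ba7cc, dda39fc, ee429e6, f5acbca} — 6 commits.

6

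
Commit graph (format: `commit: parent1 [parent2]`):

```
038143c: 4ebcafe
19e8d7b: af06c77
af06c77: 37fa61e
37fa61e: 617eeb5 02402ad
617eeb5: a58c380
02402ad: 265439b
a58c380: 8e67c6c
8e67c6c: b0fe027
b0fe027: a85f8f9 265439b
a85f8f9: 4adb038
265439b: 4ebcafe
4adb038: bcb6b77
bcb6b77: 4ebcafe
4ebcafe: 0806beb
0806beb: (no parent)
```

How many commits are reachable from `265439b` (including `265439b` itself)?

3

Walking parent pointers from 265439b: reachable set = {0806beb, 265439b, 4ebcafe}.
That is 3 commits.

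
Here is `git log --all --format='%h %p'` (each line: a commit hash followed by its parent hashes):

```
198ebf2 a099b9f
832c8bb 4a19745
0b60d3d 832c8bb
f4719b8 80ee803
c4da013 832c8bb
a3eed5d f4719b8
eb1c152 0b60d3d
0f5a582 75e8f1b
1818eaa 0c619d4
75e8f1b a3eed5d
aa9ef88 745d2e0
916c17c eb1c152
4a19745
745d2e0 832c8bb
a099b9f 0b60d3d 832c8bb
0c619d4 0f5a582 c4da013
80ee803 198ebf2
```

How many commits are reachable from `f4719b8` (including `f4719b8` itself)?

Walking parent pointers from f4719b8: reachable set = {0b60d3d, 198ebf2, 4a19745, 80ee803, 832c8bb, a099b9f, f4719b8}.
That is 7 commits.

7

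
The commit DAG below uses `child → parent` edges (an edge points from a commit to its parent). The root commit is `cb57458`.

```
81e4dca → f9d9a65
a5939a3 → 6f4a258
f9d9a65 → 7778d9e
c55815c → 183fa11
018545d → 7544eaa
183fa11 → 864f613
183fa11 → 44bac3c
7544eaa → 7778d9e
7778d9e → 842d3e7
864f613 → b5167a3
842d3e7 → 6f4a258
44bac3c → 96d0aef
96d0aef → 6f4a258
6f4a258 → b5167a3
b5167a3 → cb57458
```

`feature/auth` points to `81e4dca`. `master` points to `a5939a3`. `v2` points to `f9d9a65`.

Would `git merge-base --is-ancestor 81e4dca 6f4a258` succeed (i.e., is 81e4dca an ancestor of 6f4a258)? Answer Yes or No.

No

Ancestors of 6f4a258: {6f4a258, b5167a3, cb57458}.
81e4dca is not in that set, so it is not an ancestor of 6f4a258.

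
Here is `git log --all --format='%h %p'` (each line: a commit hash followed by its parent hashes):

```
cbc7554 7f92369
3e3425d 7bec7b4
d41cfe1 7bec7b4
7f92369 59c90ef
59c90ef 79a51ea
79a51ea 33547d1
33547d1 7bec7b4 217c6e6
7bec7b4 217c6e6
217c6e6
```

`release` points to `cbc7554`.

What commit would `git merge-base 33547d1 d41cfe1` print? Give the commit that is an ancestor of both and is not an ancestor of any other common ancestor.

Ancestors of 33547d1: {217c6e6, 33547d1, 7bec7b4}.
Ancestors of d41cfe1: {217c6e6, 7bec7b4, d41cfe1}.
Common ancestors: {217c6e6, 7bec7b4}.
Among these, 7bec7b4 is not an ancestor of any other common ancestor — it is the merge base.

7bec7b4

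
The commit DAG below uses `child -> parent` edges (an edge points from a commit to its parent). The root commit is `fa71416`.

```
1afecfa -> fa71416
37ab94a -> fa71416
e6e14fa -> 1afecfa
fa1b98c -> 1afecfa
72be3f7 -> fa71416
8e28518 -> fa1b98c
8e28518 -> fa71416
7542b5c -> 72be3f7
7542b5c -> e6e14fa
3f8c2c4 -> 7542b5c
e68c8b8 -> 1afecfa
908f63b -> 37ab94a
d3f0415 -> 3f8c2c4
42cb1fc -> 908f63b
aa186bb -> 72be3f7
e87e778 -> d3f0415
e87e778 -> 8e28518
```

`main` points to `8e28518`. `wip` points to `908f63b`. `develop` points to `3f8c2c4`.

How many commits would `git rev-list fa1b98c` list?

Walking parent pointers from fa1b98c: reachable set = {1afecfa, fa1b98c, fa71416}.
That is 3 commits.

3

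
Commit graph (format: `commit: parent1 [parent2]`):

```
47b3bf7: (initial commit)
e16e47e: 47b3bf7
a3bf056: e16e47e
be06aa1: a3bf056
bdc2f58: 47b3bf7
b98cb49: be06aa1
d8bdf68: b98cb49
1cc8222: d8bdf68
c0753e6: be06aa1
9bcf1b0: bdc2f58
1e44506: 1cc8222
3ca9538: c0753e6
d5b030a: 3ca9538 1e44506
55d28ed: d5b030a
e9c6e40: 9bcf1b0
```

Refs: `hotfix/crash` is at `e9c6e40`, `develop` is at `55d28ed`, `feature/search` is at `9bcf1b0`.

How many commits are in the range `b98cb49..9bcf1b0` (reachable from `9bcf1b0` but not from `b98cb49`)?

2

Reachable from 9bcf1b0: {47b3bf7, 9bcf1b0, bdc2f58}.
Reachable from b98cb49: {47b3bf7, a3bf056, b98cb49, be06aa1, e16e47e}.
In 9bcf1b0's history but not b98cb49's: {9bcf1b0, bdc2f58} — 2 commits.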